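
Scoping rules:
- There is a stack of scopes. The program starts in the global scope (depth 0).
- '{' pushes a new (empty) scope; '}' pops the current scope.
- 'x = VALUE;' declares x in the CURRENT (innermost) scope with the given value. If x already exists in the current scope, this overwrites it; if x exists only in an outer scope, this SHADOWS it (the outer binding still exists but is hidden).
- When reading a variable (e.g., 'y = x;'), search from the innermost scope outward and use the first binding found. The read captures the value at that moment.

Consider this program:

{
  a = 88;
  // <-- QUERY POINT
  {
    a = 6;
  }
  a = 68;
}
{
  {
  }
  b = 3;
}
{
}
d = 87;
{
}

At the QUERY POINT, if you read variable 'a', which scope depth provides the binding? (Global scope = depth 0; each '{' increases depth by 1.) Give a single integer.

Answer: 1

Derivation:
Step 1: enter scope (depth=1)
Step 2: declare a=88 at depth 1
Visible at query point: a=88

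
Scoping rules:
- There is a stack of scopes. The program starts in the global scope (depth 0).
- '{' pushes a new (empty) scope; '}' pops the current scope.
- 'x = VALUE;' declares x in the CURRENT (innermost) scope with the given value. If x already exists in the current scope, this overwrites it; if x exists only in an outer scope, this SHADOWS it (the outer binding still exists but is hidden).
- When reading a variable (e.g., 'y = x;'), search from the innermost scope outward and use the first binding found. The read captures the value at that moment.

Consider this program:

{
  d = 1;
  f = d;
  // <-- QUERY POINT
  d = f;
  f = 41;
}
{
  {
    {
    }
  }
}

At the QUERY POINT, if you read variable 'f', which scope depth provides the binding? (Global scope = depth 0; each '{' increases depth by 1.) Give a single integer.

Step 1: enter scope (depth=1)
Step 2: declare d=1 at depth 1
Step 3: declare f=(read d)=1 at depth 1
Visible at query point: d=1 f=1

Answer: 1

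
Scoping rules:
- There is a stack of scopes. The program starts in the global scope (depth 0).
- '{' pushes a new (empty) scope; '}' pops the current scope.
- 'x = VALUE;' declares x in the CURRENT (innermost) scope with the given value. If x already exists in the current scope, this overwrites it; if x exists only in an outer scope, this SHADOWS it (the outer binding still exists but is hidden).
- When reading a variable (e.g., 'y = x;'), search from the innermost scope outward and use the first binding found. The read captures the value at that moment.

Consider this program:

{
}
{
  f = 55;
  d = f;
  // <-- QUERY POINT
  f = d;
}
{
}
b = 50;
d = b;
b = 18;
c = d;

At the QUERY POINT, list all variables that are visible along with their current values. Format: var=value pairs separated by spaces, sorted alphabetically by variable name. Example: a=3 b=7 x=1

Step 1: enter scope (depth=1)
Step 2: exit scope (depth=0)
Step 3: enter scope (depth=1)
Step 4: declare f=55 at depth 1
Step 5: declare d=(read f)=55 at depth 1
Visible at query point: d=55 f=55

Answer: d=55 f=55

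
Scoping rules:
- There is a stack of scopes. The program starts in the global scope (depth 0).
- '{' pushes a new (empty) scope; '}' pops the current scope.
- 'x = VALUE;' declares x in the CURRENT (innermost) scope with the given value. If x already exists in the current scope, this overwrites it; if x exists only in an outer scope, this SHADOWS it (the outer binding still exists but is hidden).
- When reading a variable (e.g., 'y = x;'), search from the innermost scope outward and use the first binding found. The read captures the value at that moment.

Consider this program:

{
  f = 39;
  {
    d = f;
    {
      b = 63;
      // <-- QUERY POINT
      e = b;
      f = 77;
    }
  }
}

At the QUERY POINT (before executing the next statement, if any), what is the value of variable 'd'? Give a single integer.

Answer: 39

Derivation:
Step 1: enter scope (depth=1)
Step 2: declare f=39 at depth 1
Step 3: enter scope (depth=2)
Step 4: declare d=(read f)=39 at depth 2
Step 5: enter scope (depth=3)
Step 6: declare b=63 at depth 3
Visible at query point: b=63 d=39 f=39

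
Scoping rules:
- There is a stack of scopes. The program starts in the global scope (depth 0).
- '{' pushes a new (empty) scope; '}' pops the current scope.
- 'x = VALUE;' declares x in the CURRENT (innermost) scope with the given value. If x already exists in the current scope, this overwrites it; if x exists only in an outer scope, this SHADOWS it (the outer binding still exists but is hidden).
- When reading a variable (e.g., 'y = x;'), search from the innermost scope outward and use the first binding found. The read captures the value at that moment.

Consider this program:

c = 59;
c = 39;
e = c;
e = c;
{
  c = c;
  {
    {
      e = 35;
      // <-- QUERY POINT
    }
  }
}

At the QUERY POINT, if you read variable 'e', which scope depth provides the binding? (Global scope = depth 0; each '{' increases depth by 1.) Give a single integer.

Step 1: declare c=59 at depth 0
Step 2: declare c=39 at depth 0
Step 3: declare e=(read c)=39 at depth 0
Step 4: declare e=(read c)=39 at depth 0
Step 5: enter scope (depth=1)
Step 6: declare c=(read c)=39 at depth 1
Step 7: enter scope (depth=2)
Step 8: enter scope (depth=3)
Step 9: declare e=35 at depth 3
Visible at query point: c=39 e=35

Answer: 3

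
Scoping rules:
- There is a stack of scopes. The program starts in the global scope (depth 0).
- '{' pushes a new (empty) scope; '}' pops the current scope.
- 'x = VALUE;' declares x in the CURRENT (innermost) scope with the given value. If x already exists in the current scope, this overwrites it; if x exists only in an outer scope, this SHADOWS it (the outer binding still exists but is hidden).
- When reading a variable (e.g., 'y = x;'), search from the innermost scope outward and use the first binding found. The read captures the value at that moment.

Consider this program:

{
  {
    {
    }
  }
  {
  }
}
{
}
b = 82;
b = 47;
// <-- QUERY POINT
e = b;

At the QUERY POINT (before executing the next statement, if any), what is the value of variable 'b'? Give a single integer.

Step 1: enter scope (depth=1)
Step 2: enter scope (depth=2)
Step 3: enter scope (depth=3)
Step 4: exit scope (depth=2)
Step 5: exit scope (depth=1)
Step 6: enter scope (depth=2)
Step 7: exit scope (depth=1)
Step 8: exit scope (depth=0)
Step 9: enter scope (depth=1)
Step 10: exit scope (depth=0)
Step 11: declare b=82 at depth 0
Step 12: declare b=47 at depth 0
Visible at query point: b=47

Answer: 47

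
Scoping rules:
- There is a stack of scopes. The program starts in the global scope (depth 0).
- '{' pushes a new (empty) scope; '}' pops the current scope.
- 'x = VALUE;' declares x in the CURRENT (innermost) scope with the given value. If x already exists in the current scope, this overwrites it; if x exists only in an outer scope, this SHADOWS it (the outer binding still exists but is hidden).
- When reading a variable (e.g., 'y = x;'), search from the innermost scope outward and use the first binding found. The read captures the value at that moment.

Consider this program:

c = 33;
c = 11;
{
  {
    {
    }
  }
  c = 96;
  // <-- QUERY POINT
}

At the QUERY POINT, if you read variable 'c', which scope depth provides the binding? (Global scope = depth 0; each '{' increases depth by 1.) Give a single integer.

Step 1: declare c=33 at depth 0
Step 2: declare c=11 at depth 0
Step 3: enter scope (depth=1)
Step 4: enter scope (depth=2)
Step 5: enter scope (depth=3)
Step 6: exit scope (depth=2)
Step 7: exit scope (depth=1)
Step 8: declare c=96 at depth 1
Visible at query point: c=96

Answer: 1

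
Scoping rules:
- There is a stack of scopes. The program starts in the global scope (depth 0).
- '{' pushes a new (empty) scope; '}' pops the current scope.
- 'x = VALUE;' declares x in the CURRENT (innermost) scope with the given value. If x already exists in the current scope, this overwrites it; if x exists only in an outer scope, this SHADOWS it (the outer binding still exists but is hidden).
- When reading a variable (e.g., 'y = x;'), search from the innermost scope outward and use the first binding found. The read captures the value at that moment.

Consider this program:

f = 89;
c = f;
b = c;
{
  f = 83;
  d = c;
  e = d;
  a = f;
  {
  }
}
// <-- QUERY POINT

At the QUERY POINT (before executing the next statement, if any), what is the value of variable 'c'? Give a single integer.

Answer: 89

Derivation:
Step 1: declare f=89 at depth 0
Step 2: declare c=(read f)=89 at depth 0
Step 3: declare b=(read c)=89 at depth 0
Step 4: enter scope (depth=1)
Step 5: declare f=83 at depth 1
Step 6: declare d=(read c)=89 at depth 1
Step 7: declare e=(read d)=89 at depth 1
Step 8: declare a=(read f)=83 at depth 1
Step 9: enter scope (depth=2)
Step 10: exit scope (depth=1)
Step 11: exit scope (depth=0)
Visible at query point: b=89 c=89 f=89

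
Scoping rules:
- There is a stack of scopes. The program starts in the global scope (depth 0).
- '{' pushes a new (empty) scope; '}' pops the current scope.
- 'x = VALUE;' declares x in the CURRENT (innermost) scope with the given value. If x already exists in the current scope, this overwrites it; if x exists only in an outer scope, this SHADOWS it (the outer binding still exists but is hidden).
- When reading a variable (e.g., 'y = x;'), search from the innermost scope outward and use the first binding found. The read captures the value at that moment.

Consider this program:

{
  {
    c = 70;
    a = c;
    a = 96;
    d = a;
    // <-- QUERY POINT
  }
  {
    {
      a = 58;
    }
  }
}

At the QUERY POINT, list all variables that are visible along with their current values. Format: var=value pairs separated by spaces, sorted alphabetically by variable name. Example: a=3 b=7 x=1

Answer: a=96 c=70 d=96

Derivation:
Step 1: enter scope (depth=1)
Step 2: enter scope (depth=2)
Step 3: declare c=70 at depth 2
Step 4: declare a=(read c)=70 at depth 2
Step 5: declare a=96 at depth 2
Step 6: declare d=(read a)=96 at depth 2
Visible at query point: a=96 c=70 d=96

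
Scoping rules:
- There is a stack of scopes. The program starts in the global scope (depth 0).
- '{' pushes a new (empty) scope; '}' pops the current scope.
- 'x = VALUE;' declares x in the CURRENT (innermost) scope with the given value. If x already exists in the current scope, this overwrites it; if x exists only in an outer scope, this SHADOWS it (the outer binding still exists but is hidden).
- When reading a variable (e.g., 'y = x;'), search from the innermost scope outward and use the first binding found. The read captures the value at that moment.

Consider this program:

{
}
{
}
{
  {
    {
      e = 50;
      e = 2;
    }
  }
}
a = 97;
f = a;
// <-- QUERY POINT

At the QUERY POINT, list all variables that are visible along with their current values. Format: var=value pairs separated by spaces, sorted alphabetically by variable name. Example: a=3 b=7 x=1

Answer: a=97 f=97

Derivation:
Step 1: enter scope (depth=1)
Step 2: exit scope (depth=0)
Step 3: enter scope (depth=1)
Step 4: exit scope (depth=0)
Step 5: enter scope (depth=1)
Step 6: enter scope (depth=2)
Step 7: enter scope (depth=3)
Step 8: declare e=50 at depth 3
Step 9: declare e=2 at depth 3
Step 10: exit scope (depth=2)
Step 11: exit scope (depth=1)
Step 12: exit scope (depth=0)
Step 13: declare a=97 at depth 0
Step 14: declare f=(read a)=97 at depth 0
Visible at query point: a=97 f=97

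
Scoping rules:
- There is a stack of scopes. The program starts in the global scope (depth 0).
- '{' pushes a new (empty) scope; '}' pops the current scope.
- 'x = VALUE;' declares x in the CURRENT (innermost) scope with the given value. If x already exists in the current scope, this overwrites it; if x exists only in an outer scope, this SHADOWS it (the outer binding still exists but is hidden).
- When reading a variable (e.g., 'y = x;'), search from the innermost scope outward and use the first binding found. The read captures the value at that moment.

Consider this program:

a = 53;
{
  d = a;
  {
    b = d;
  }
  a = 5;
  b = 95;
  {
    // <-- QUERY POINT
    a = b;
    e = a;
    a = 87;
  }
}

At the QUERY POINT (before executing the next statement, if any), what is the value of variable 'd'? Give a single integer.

Step 1: declare a=53 at depth 0
Step 2: enter scope (depth=1)
Step 3: declare d=(read a)=53 at depth 1
Step 4: enter scope (depth=2)
Step 5: declare b=(read d)=53 at depth 2
Step 6: exit scope (depth=1)
Step 7: declare a=5 at depth 1
Step 8: declare b=95 at depth 1
Step 9: enter scope (depth=2)
Visible at query point: a=5 b=95 d=53

Answer: 53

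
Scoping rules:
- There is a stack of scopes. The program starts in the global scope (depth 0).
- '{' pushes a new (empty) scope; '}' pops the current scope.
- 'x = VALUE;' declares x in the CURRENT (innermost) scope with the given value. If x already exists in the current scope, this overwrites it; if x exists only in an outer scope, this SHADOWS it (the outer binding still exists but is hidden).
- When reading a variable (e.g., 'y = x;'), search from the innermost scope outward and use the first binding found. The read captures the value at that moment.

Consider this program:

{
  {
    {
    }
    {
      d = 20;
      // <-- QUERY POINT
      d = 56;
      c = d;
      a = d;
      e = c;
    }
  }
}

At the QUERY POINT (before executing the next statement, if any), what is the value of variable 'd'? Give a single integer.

Step 1: enter scope (depth=1)
Step 2: enter scope (depth=2)
Step 3: enter scope (depth=3)
Step 4: exit scope (depth=2)
Step 5: enter scope (depth=3)
Step 6: declare d=20 at depth 3
Visible at query point: d=20

Answer: 20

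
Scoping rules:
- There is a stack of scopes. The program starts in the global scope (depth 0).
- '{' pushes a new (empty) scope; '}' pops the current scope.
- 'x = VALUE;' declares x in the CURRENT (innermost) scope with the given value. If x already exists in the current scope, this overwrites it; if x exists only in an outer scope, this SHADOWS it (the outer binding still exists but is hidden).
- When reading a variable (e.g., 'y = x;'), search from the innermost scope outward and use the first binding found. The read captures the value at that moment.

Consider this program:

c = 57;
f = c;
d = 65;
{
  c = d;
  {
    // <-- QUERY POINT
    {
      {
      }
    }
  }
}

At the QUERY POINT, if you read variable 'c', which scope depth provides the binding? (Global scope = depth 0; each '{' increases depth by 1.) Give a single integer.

Answer: 1

Derivation:
Step 1: declare c=57 at depth 0
Step 2: declare f=(read c)=57 at depth 0
Step 3: declare d=65 at depth 0
Step 4: enter scope (depth=1)
Step 5: declare c=(read d)=65 at depth 1
Step 6: enter scope (depth=2)
Visible at query point: c=65 d=65 f=57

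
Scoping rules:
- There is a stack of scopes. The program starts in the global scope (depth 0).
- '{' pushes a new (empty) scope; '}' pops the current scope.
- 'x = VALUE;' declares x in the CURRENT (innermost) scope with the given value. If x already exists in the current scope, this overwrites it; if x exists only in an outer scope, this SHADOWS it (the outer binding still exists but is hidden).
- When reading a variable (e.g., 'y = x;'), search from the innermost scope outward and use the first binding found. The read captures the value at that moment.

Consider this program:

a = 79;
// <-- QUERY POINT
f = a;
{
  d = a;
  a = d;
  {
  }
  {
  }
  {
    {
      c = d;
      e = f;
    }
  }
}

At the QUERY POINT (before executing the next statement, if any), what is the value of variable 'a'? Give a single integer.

Step 1: declare a=79 at depth 0
Visible at query point: a=79

Answer: 79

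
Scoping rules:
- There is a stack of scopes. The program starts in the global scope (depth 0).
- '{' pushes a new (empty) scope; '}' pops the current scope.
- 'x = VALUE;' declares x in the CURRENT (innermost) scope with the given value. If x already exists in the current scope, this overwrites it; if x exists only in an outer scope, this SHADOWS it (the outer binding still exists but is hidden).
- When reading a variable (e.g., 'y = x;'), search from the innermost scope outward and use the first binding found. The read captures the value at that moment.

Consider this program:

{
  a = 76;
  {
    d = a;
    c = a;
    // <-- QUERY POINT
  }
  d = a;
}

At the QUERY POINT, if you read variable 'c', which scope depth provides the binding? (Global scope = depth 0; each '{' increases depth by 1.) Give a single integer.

Step 1: enter scope (depth=1)
Step 2: declare a=76 at depth 1
Step 3: enter scope (depth=2)
Step 4: declare d=(read a)=76 at depth 2
Step 5: declare c=(read a)=76 at depth 2
Visible at query point: a=76 c=76 d=76

Answer: 2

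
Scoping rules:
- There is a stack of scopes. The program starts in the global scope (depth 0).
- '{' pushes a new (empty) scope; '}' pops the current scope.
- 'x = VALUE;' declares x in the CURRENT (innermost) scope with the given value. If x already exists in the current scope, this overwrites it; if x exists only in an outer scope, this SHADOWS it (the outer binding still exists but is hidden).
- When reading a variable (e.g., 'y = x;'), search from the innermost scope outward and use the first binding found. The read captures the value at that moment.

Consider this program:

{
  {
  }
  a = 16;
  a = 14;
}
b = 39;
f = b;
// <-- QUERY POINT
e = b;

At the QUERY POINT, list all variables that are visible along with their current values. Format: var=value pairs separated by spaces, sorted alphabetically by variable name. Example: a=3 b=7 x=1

Answer: b=39 f=39

Derivation:
Step 1: enter scope (depth=1)
Step 2: enter scope (depth=2)
Step 3: exit scope (depth=1)
Step 4: declare a=16 at depth 1
Step 5: declare a=14 at depth 1
Step 6: exit scope (depth=0)
Step 7: declare b=39 at depth 0
Step 8: declare f=(read b)=39 at depth 0
Visible at query point: b=39 f=39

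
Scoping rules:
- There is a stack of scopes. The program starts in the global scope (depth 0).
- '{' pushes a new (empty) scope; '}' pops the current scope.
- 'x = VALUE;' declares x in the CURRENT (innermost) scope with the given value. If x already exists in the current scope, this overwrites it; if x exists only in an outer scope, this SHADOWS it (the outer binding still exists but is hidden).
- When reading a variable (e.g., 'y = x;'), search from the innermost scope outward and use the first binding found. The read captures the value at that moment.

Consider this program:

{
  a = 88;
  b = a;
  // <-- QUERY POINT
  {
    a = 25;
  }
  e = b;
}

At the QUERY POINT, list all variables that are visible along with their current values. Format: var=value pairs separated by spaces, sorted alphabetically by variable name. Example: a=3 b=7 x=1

Answer: a=88 b=88

Derivation:
Step 1: enter scope (depth=1)
Step 2: declare a=88 at depth 1
Step 3: declare b=(read a)=88 at depth 1
Visible at query point: a=88 b=88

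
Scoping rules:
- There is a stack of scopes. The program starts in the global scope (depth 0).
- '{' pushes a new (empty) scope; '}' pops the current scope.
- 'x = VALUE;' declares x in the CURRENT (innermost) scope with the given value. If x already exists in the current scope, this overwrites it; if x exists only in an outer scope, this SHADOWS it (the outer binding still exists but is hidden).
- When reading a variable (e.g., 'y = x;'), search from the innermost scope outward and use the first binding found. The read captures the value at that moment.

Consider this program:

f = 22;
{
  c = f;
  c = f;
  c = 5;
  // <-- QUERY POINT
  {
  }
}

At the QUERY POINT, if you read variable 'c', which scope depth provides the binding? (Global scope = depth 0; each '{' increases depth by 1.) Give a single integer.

Answer: 1

Derivation:
Step 1: declare f=22 at depth 0
Step 2: enter scope (depth=1)
Step 3: declare c=(read f)=22 at depth 1
Step 4: declare c=(read f)=22 at depth 1
Step 5: declare c=5 at depth 1
Visible at query point: c=5 f=22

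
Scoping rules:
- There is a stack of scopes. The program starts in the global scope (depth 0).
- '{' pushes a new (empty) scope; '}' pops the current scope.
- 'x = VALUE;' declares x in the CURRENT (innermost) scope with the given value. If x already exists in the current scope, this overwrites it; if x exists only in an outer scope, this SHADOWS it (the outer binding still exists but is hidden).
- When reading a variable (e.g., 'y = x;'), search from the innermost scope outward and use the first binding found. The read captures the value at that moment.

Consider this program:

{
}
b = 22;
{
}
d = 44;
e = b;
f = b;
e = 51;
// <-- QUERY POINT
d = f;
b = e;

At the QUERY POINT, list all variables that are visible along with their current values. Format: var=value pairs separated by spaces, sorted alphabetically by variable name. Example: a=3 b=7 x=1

Answer: b=22 d=44 e=51 f=22

Derivation:
Step 1: enter scope (depth=1)
Step 2: exit scope (depth=0)
Step 3: declare b=22 at depth 0
Step 4: enter scope (depth=1)
Step 5: exit scope (depth=0)
Step 6: declare d=44 at depth 0
Step 7: declare e=(read b)=22 at depth 0
Step 8: declare f=(read b)=22 at depth 0
Step 9: declare e=51 at depth 0
Visible at query point: b=22 d=44 e=51 f=22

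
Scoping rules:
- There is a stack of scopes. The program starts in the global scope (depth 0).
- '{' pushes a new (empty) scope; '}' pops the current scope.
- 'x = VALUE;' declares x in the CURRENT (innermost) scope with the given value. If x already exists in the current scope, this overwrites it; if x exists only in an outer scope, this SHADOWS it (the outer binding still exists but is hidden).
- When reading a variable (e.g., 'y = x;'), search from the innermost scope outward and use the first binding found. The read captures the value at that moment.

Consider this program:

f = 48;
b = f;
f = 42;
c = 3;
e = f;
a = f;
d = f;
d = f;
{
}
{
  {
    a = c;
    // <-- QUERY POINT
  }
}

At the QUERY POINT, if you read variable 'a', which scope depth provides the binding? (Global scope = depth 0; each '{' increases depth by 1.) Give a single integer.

Answer: 2

Derivation:
Step 1: declare f=48 at depth 0
Step 2: declare b=(read f)=48 at depth 0
Step 3: declare f=42 at depth 0
Step 4: declare c=3 at depth 0
Step 5: declare e=(read f)=42 at depth 0
Step 6: declare a=(read f)=42 at depth 0
Step 7: declare d=(read f)=42 at depth 0
Step 8: declare d=(read f)=42 at depth 0
Step 9: enter scope (depth=1)
Step 10: exit scope (depth=0)
Step 11: enter scope (depth=1)
Step 12: enter scope (depth=2)
Step 13: declare a=(read c)=3 at depth 2
Visible at query point: a=3 b=48 c=3 d=42 e=42 f=42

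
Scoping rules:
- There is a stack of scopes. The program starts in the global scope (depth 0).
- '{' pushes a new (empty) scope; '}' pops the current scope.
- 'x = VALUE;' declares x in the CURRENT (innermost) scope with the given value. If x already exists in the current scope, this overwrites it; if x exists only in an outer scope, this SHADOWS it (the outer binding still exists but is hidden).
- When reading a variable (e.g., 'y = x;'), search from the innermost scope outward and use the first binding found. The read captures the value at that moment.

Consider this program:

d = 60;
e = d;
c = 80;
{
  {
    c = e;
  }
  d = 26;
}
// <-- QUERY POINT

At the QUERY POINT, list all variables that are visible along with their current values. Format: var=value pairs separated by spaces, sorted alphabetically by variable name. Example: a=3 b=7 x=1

Answer: c=80 d=60 e=60

Derivation:
Step 1: declare d=60 at depth 0
Step 2: declare e=(read d)=60 at depth 0
Step 3: declare c=80 at depth 0
Step 4: enter scope (depth=1)
Step 5: enter scope (depth=2)
Step 6: declare c=(read e)=60 at depth 2
Step 7: exit scope (depth=1)
Step 8: declare d=26 at depth 1
Step 9: exit scope (depth=0)
Visible at query point: c=80 d=60 e=60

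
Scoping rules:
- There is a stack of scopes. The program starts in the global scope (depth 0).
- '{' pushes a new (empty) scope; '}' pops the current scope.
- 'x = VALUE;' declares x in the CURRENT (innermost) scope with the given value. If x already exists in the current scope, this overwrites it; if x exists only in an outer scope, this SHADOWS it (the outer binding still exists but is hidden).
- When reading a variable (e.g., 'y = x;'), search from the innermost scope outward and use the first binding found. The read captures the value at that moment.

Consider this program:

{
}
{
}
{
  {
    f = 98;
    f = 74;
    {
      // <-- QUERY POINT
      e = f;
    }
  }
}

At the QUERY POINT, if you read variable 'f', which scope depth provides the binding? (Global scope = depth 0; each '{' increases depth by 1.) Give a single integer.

Answer: 2

Derivation:
Step 1: enter scope (depth=1)
Step 2: exit scope (depth=0)
Step 3: enter scope (depth=1)
Step 4: exit scope (depth=0)
Step 5: enter scope (depth=1)
Step 6: enter scope (depth=2)
Step 7: declare f=98 at depth 2
Step 8: declare f=74 at depth 2
Step 9: enter scope (depth=3)
Visible at query point: f=74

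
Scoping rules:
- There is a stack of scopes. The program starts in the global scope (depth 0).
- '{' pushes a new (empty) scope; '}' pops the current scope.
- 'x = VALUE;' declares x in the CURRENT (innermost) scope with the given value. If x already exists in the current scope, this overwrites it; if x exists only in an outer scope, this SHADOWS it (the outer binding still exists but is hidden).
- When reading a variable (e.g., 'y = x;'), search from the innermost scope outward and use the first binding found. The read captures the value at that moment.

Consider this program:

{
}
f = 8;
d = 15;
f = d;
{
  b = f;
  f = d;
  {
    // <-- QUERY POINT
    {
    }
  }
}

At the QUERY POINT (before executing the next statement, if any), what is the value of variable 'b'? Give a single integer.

Answer: 15

Derivation:
Step 1: enter scope (depth=1)
Step 2: exit scope (depth=0)
Step 3: declare f=8 at depth 0
Step 4: declare d=15 at depth 0
Step 5: declare f=(read d)=15 at depth 0
Step 6: enter scope (depth=1)
Step 7: declare b=(read f)=15 at depth 1
Step 8: declare f=(read d)=15 at depth 1
Step 9: enter scope (depth=2)
Visible at query point: b=15 d=15 f=15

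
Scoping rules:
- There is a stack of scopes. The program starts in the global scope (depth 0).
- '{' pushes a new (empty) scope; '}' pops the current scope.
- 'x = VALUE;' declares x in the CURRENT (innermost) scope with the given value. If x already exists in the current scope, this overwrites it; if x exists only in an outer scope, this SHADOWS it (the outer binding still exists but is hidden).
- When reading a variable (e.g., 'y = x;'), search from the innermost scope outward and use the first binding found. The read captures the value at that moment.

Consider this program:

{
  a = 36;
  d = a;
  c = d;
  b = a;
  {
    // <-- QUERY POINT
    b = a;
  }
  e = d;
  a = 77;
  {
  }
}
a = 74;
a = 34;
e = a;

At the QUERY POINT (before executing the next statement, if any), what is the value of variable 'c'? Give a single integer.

Step 1: enter scope (depth=1)
Step 2: declare a=36 at depth 1
Step 3: declare d=(read a)=36 at depth 1
Step 4: declare c=(read d)=36 at depth 1
Step 5: declare b=(read a)=36 at depth 1
Step 6: enter scope (depth=2)
Visible at query point: a=36 b=36 c=36 d=36

Answer: 36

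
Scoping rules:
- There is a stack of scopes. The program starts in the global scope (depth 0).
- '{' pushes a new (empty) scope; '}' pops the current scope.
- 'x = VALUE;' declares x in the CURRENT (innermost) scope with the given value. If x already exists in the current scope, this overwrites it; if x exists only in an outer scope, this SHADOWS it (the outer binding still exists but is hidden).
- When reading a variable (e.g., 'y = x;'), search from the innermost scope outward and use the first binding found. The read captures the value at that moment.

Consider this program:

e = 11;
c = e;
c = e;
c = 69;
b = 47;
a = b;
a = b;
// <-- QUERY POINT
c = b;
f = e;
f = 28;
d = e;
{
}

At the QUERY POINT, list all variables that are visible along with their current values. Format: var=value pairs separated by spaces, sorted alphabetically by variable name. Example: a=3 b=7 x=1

Step 1: declare e=11 at depth 0
Step 2: declare c=(read e)=11 at depth 0
Step 3: declare c=(read e)=11 at depth 0
Step 4: declare c=69 at depth 0
Step 5: declare b=47 at depth 0
Step 6: declare a=(read b)=47 at depth 0
Step 7: declare a=(read b)=47 at depth 0
Visible at query point: a=47 b=47 c=69 e=11

Answer: a=47 b=47 c=69 e=11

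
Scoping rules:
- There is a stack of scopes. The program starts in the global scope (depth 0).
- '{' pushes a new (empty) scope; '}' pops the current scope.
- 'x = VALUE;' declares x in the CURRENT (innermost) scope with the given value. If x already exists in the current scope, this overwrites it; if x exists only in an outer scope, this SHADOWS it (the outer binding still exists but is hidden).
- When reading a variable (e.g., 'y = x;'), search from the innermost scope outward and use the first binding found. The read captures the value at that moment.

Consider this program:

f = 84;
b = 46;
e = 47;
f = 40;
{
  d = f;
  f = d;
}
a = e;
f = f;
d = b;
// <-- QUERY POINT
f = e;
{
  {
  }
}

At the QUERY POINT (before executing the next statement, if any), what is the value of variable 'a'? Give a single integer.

Answer: 47

Derivation:
Step 1: declare f=84 at depth 0
Step 2: declare b=46 at depth 0
Step 3: declare e=47 at depth 0
Step 4: declare f=40 at depth 0
Step 5: enter scope (depth=1)
Step 6: declare d=(read f)=40 at depth 1
Step 7: declare f=(read d)=40 at depth 1
Step 8: exit scope (depth=0)
Step 9: declare a=(read e)=47 at depth 0
Step 10: declare f=(read f)=40 at depth 0
Step 11: declare d=(read b)=46 at depth 0
Visible at query point: a=47 b=46 d=46 e=47 f=40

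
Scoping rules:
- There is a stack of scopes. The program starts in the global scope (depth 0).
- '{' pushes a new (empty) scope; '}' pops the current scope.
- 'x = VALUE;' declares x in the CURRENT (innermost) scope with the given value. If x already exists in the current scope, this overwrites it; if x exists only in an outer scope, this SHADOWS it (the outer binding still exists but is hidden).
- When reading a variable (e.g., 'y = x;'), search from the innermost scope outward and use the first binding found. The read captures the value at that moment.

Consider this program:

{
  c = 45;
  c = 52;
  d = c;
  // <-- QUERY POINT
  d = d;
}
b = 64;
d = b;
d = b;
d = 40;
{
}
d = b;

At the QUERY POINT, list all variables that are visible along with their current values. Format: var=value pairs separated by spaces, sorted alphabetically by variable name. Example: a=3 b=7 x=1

Step 1: enter scope (depth=1)
Step 2: declare c=45 at depth 1
Step 3: declare c=52 at depth 1
Step 4: declare d=(read c)=52 at depth 1
Visible at query point: c=52 d=52

Answer: c=52 d=52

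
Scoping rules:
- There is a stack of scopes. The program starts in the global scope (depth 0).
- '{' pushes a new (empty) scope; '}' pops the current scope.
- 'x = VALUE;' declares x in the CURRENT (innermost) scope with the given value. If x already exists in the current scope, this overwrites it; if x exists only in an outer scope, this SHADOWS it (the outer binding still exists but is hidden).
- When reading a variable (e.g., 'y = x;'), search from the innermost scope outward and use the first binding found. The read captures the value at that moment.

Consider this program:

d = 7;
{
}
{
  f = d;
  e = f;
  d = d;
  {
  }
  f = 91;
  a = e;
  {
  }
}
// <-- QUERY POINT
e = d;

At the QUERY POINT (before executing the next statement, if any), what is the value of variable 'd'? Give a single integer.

Step 1: declare d=7 at depth 0
Step 2: enter scope (depth=1)
Step 3: exit scope (depth=0)
Step 4: enter scope (depth=1)
Step 5: declare f=(read d)=7 at depth 1
Step 6: declare e=(read f)=7 at depth 1
Step 7: declare d=(read d)=7 at depth 1
Step 8: enter scope (depth=2)
Step 9: exit scope (depth=1)
Step 10: declare f=91 at depth 1
Step 11: declare a=(read e)=7 at depth 1
Step 12: enter scope (depth=2)
Step 13: exit scope (depth=1)
Step 14: exit scope (depth=0)
Visible at query point: d=7

Answer: 7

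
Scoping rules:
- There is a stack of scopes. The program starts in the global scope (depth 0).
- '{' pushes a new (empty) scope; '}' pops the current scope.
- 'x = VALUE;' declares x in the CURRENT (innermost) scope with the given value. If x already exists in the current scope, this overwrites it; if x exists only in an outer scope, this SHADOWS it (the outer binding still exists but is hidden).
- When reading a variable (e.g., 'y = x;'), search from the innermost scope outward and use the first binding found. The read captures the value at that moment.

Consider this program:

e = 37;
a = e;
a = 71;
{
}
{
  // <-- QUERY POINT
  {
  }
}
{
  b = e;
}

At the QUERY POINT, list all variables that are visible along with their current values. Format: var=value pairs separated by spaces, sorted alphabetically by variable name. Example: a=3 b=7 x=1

Step 1: declare e=37 at depth 0
Step 2: declare a=(read e)=37 at depth 0
Step 3: declare a=71 at depth 0
Step 4: enter scope (depth=1)
Step 5: exit scope (depth=0)
Step 6: enter scope (depth=1)
Visible at query point: a=71 e=37

Answer: a=71 e=37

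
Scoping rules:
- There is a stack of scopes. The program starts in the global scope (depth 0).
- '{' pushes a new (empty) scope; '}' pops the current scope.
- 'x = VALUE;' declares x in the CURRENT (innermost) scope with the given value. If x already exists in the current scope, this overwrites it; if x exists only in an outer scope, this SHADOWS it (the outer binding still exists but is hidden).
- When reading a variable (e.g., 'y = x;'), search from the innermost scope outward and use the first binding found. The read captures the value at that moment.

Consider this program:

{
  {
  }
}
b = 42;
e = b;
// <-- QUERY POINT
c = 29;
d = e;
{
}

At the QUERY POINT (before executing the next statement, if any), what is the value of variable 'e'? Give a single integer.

Answer: 42

Derivation:
Step 1: enter scope (depth=1)
Step 2: enter scope (depth=2)
Step 3: exit scope (depth=1)
Step 4: exit scope (depth=0)
Step 5: declare b=42 at depth 0
Step 6: declare e=(read b)=42 at depth 0
Visible at query point: b=42 e=42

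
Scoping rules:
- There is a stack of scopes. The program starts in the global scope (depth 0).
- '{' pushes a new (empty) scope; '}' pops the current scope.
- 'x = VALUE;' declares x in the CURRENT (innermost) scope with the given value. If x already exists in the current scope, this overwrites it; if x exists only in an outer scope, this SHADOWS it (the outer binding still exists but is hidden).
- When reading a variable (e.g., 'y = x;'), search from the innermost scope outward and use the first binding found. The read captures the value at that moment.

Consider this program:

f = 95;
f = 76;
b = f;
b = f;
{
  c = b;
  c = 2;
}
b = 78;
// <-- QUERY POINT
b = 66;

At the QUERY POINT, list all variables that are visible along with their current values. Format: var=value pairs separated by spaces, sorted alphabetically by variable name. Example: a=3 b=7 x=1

Answer: b=78 f=76

Derivation:
Step 1: declare f=95 at depth 0
Step 2: declare f=76 at depth 0
Step 3: declare b=(read f)=76 at depth 0
Step 4: declare b=(read f)=76 at depth 0
Step 5: enter scope (depth=1)
Step 6: declare c=(read b)=76 at depth 1
Step 7: declare c=2 at depth 1
Step 8: exit scope (depth=0)
Step 9: declare b=78 at depth 0
Visible at query point: b=78 f=76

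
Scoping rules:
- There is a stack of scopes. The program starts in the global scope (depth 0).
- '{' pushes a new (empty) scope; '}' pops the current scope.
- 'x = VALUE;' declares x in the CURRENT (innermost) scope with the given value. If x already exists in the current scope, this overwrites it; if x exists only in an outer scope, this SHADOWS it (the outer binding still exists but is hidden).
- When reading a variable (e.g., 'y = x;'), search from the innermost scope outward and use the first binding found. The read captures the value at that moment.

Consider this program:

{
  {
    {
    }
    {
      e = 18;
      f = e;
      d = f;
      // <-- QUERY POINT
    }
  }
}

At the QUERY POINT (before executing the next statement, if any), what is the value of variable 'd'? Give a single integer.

Answer: 18

Derivation:
Step 1: enter scope (depth=1)
Step 2: enter scope (depth=2)
Step 3: enter scope (depth=3)
Step 4: exit scope (depth=2)
Step 5: enter scope (depth=3)
Step 6: declare e=18 at depth 3
Step 7: declare f=(read e)=18 at depth 3
Step 8: declare d=(read f)=18 at depth 3
Visible at query point: d=18 e=18 f=18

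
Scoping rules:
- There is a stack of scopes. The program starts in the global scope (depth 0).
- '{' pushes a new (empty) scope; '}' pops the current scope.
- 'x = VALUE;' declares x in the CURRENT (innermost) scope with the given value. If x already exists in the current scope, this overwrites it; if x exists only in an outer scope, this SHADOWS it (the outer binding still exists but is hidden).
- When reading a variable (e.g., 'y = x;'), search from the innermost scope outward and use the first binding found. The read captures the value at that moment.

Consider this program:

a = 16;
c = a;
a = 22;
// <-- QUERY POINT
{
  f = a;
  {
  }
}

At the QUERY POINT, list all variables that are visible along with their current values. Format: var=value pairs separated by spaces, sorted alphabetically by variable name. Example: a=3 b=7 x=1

Step 1: declare a=16 at depth 0
Step 2: declare c=(read a)=16 at depth 0
Step 3: declare a=22 at depth 0
Visible at query point: a=22 c=16

Answer: a=22 c=16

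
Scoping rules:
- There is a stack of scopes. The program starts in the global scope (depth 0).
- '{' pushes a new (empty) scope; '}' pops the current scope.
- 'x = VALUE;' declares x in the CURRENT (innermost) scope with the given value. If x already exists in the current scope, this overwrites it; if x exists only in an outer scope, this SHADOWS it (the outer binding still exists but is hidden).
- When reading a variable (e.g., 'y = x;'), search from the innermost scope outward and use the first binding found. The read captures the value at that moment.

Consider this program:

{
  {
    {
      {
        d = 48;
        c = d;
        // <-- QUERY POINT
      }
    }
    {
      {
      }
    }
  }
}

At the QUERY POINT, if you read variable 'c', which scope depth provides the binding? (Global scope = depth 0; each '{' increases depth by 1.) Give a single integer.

Step 1: enter scope (depth=1)
Step 2: enter scope (depth=2)
Step 3: enter scope (depth=3)
Step 4: enter scope (depth=4)
Step 5: declare d=48 at depth 4
Step 6: declare c=(read d)=48 at depth 4
Visible at query point: c=48 d=48

Answer: 4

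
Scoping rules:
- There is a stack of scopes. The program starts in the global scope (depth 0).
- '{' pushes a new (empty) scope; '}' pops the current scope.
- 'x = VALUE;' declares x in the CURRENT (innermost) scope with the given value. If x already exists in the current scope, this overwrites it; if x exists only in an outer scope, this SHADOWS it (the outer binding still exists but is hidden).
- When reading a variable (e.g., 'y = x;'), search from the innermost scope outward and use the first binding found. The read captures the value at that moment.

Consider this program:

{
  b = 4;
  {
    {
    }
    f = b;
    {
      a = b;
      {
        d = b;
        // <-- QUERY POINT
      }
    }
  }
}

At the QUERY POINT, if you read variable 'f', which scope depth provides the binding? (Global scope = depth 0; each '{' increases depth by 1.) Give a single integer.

Step 1: enter scope (depth=1)
Step 2: declare b=4 at depth 1
Step 3: enter scope (depth=2)
Step 4: enter scope (depth=3)
Step 5: exit scope (depth=2)
Step 6: declare f=(read b)=4 at depth 2
Step 7: enter scope (depth=3)
Step 8: declare a=(read b)=4 at depth 3
Step 9: enter scope (depth=4)
Step 10: declare d=(read b)=4 at depth 4
Visible at query point: a=4 b=4 d=4 f=4

Answer: 2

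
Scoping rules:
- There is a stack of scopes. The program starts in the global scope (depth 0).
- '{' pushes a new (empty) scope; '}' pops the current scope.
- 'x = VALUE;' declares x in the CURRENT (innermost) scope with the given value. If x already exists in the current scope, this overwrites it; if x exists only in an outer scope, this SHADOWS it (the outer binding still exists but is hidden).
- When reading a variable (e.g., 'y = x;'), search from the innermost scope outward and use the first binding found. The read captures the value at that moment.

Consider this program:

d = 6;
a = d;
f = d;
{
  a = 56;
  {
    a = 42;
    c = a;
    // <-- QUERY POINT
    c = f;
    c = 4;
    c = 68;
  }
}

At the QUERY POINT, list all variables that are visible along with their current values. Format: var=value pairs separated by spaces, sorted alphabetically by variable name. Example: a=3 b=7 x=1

Answer: a=42 c=42 d=6 f=6

Derivation:
Step 1: declare d=6 at depth 0
Step 2: declare a=(read d)=6 at depth 0
Step 3: declare f=(read d)=6 at depth 0
Step 4: enter scope (depth=1)
Step 5: declare a=56 at depth 1
Step 6: enter scope (depth=2)
Step 7: declare a=42 at depth 2
Step 8: declare c=(read a)=42 at depth 2
Visible at query point: a=42 c=42 d=6 f=6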